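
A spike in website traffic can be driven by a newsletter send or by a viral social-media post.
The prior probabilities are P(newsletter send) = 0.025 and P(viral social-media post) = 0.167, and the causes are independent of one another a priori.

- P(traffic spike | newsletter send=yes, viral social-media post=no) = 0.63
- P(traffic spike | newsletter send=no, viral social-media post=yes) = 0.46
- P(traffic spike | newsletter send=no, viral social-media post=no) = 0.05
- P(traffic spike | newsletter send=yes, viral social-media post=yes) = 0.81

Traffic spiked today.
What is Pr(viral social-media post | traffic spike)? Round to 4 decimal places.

Pr(viral social-media post | traffic spike) ≈ 0.5930

Enumerate the 4 (newsletter send, viral social-media post) configurations and weight by the priors:
  P(traffic spike) = 0.05×0.975×0.833 + 0.46×0.975×0.167 + 0.63×0.025×0.833 + 0.81×0.025×0.167
        = 0.040609 + 0.074900 + 0.013120 + 0.003382 = 0.132011
The terms with viral social-media post present sum to 0.078282, so
  P(viral social-media post | traffic spike) = 0.078282 / 0.132011 ≈ 0.5930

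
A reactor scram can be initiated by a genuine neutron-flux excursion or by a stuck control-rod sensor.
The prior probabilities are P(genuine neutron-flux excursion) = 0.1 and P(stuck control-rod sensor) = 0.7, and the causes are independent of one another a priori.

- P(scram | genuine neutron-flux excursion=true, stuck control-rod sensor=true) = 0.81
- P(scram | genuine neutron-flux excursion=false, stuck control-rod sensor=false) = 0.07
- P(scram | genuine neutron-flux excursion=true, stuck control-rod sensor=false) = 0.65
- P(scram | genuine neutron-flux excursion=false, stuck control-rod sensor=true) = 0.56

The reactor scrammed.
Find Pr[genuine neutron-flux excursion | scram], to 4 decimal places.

P(scram) = 0.07*0.9*0.3 + 0.56*0.9*0.7 + 0.65*0.1*0.3 + 0.81*0.1*0.7 = 0.018900 + 0.352800 + 0.019500 + 0.056700 = 0.447900
The genuine neutron-flux excursion-present share is 0.019500 + 0.056700 = 0.076200.
P(genuine neutron-flux excursion | scram) = 0.076200 / 0.447900 ≈ 0.1701

Pr[genuine neutron-flux excursion | scram] ≈ 0.1701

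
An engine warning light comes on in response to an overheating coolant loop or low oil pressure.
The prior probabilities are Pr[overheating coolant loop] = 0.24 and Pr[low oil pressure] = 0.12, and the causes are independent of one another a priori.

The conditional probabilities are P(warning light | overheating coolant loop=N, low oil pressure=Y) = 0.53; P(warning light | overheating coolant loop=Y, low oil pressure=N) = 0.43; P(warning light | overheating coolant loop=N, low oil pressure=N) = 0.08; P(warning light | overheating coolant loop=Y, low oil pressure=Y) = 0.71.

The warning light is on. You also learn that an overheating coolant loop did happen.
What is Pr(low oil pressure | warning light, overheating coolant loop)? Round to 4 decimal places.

Pr(low oil pressure | warning light, overheating coolant loop) ≈ 0.1838

Sum P(warning light|·) weighted by the priors over both values of low oil pressure:
  P(warning light | overheating coolant loop) = 0.43*0.88 + 0.71*0.12
        = 0.378400 + 0.085200 = 0.463600
The terms with low oil pressure present sum to 0.085200, so
  P(low oil pressure | warning light, overheating coolant loop) = 0.085200 / 0.463600 ≈ 0.1838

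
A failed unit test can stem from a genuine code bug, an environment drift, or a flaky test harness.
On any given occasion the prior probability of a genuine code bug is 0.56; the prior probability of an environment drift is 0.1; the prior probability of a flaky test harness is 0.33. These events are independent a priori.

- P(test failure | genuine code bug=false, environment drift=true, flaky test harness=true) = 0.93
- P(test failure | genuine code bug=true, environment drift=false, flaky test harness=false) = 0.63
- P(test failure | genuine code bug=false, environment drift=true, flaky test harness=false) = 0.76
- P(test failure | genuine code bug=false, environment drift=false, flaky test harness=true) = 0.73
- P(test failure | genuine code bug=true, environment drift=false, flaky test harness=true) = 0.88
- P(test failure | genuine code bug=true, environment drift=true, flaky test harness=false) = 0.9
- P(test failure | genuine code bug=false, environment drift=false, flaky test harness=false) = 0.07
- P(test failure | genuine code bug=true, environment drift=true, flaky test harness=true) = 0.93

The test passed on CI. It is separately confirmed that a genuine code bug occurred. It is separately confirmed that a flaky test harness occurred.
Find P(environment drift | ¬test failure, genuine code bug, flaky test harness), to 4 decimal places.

P(environment drift | ¬test failure, genuine code bug, flaky test harness) ≈ 0.0609

Sum P(¬test failure|·) weighted by the priors over both values of environment drift:
  P(¬test failure | genuine code bug, flaky test harness) = 0.12·0.9 + 0.07·0.1
        = 0.108000 + 0.007000 = 0.115000
Keeping only the environment drift-present terms gives 0.007000, so
  P(environment drift | ¬test failure, genuine code bug, flaky test harness) = 0.007000 / 0.115000 ≈ 0.0609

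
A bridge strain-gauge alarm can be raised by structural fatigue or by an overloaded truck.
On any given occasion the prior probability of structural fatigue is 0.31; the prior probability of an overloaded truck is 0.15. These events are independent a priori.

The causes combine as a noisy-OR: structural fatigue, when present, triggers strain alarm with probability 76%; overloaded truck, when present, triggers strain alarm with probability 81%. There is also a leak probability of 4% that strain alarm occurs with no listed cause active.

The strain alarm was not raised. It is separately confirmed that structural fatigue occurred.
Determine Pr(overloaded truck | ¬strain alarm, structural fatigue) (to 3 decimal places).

Pr(overloaded truck | ¬strain alarm, structural fatigue) ≈ 0.032

Under noisy-OR, P(strain alarm | causes) = 1 − (1−0.04)·∏(1−qᵢ) over the active causes.
Sum P(¬strain alarm|·) weighted by the priors over both values of overloaded truck:
  P(¬strain alarm | structural fatigue) = 0.2304·0.85 + 0.043776·0.15
        = 0.195840 + 0.006566 = 0.202406
The terms with overloaded truck present sum to 0.006566, so
  P(overloaded truck | ¬strain alarm, structural fatigue) = 0.006566 / 0.202406 ≈ 0.032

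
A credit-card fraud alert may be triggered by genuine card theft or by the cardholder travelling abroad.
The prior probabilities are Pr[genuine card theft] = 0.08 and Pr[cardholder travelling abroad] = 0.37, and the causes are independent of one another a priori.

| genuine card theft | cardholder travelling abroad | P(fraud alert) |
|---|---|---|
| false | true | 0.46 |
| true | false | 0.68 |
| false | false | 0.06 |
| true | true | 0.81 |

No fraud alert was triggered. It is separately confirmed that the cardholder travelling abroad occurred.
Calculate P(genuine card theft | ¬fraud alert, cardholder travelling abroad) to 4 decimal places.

P(genuine card theft | ¬fraud alert, cardholder travelling abroad) ≈ 0.0297

Weight on genuine card theft=true, given the evidence: 0.19*0.08 = 0.015200
Normalizer over all consistent configurations: 0.54*0.92 + 0.19*0.08 = 0.512000
P(genuine card theft | ¬fraud alert, cardholder travelling abroad) = 0.015200/0.512000 ≈ 0.0297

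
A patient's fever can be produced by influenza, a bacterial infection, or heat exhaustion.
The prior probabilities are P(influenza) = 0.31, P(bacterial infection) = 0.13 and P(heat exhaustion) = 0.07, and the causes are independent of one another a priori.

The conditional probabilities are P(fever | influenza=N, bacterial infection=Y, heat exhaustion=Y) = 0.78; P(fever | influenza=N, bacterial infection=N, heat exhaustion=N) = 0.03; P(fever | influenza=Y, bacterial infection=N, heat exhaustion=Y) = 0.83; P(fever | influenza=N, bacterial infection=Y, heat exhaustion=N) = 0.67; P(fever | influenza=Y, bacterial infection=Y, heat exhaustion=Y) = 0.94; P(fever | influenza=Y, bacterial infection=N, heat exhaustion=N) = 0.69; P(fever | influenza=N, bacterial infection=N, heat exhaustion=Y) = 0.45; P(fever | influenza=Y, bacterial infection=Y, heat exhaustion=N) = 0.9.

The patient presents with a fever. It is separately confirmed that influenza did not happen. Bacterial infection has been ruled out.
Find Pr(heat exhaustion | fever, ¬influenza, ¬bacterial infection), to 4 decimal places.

Pr(heat exhaustion | fever, ¬influenza, ¬bacterial infection) ≈ 0.5303

Numerator (weight on configurations with heat exhaustion): 0.45·0.07 = 0.031500
Normalizer over all consistent configurations: 0.03·0.93 + 0.45·0.07 = 0.059400
Posterior = 0.031500 / 0.059400 ≈ 0.5303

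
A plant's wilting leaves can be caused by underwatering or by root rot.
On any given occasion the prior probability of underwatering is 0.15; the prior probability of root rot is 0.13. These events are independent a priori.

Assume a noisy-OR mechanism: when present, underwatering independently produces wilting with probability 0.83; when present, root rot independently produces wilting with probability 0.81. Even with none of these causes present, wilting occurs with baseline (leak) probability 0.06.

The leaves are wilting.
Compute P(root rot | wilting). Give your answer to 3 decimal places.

P(root rot | wilting) ≈ 0.416

Under noisy-OR, P(wilting | causes) = 1 − (1−0.06)·∏(1−qᵢ) over the active causes.
For the numerator, keep only root rot=true terms: 0.090765 + 0.018908 = 0.109673
The normalizing constant is 0.06*0.85*0.87 + 0.8214*0.85*0.13 + 0.8402*0.15*0.87 + 0.969638*0.15*0.13 = 0.263689
Posterior = 0.109673 / 0.263689 ≈ 0.416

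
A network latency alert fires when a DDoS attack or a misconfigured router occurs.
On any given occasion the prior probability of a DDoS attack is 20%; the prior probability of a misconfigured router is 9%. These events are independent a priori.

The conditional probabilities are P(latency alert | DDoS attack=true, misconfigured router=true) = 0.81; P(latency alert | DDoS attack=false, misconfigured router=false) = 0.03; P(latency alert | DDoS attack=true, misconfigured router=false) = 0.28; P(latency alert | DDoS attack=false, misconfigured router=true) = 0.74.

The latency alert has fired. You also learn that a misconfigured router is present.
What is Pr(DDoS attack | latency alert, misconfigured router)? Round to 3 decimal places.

P(latency alert | misconfigured router) = 0.74·0.8 + 0.81·0.2 = 0.592000 + 0.162000 = 0.754000
The DDoS attack-present share is 0.81·0.2 = 0.162000.
P(DDoS attack | latency alert, misconfigured router) = 0.162000 / 0.754000 ≈ 0.215

Pr(DDoS attack | latency alert, misconfigured router) ≈ 0.215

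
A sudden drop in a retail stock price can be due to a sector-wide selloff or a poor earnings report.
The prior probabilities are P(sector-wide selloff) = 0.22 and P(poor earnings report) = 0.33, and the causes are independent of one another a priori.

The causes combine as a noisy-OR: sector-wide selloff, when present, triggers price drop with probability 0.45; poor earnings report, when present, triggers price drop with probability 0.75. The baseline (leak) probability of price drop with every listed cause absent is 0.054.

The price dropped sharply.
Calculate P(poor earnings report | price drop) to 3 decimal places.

Under noisy-OR, P(price drop | causes) = 1 − (1−0.054)·∏(1−qᵢ) over the active causes.
For the numerator, keep only poor earnings report=true terms: 0.196525 + 0.063157 = 0.259682
Normalizer over all consistent configurations: 0.054*0.78*0.67 + 0.7635*0.78*0.33 + 0.4797*0.22*0.67 + 0.869925*0.22*0.33 = 0.358610
Posterior = 0.259682 / 0.358610 ≈ 0.724

P(poor earnings report | price drop) ≈ 0.724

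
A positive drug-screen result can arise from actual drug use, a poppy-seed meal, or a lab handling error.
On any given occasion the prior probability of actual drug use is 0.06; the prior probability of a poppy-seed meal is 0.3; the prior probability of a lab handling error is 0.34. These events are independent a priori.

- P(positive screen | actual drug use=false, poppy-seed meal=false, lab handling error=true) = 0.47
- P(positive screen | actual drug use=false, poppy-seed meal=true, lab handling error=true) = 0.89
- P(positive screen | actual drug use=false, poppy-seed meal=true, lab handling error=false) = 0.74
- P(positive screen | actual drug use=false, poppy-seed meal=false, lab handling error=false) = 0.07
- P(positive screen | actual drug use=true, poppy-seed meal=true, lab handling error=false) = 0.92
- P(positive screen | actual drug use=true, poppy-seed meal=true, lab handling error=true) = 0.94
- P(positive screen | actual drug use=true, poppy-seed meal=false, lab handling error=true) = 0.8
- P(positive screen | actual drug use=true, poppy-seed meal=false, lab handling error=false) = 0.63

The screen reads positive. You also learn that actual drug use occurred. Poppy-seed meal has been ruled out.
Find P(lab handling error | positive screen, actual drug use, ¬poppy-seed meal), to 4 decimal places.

P(positive screen | actual drug use, ¬poppy-seed meal) = 0.63·0.66 + 0.8·0.34 = 0.415800 + 0.272000 = 0.687800
Of this, 0.272000 comes from 0.8·0.34 (the lab handling error=true cases).
Hence the posterior is 0.272000/0.687800 ≈ 0.3955.

P(lab handling error | positive screen, actual drug use, ¬poppy-seed meal) ≈ 0.3955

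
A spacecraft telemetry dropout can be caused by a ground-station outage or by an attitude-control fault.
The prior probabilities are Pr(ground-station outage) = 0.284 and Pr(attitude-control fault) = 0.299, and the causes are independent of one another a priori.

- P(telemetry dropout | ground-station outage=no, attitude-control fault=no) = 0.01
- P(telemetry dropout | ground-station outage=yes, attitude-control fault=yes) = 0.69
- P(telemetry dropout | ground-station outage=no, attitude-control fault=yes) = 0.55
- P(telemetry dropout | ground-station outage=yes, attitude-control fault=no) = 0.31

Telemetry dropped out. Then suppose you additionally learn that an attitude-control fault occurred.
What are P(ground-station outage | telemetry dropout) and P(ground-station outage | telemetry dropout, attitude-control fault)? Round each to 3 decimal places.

P(ground-station outage | telemetry dropout) ≈ 0.495; P(ground-station outage | telemetry dropout, attitude-control fault) ≈ 0.332

Weight on ground-station outage=true, given the evidence: 0.061716 + 0.058592 = 0.120308
The normalizing constant is 0.01·0.716·0.701 + 0.55·0.716·0.299 + 0.31·0.284·0.701 + 0.69·0.284·0.299 = 0.243073
P(ground-station outage | telemetry dropout) = 0.120308/0.243073 ≈ 0.495

Now condition on the additional information:
Sum P(telemetry dropout|·) weighted by the priors over both values of ground-station outage:
  P(telemetry dropout | attitude-control fault) = 0.55×0.716 + 0.69×0.284
        = 0.393800 + 0.195960 = 0.589760
Configurations with ground-station outage contribute 0.195960, so
  P(ground-station outage | telemetry dropout, attitude-control fault) = 0.195960 / 0.589760 ≈ 0.332
— attitude-control fault explains away the evidence for ground-station outage.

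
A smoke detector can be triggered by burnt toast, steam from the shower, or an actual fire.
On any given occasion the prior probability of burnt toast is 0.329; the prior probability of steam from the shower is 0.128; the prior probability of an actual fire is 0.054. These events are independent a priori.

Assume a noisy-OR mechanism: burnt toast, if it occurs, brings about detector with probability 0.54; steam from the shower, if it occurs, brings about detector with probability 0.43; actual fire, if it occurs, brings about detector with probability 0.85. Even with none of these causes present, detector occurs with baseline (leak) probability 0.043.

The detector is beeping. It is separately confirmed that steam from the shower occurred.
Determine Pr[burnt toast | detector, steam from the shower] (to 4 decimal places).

Pr[burnt toast | detector, steam from the shower] ≈ 0.4375

Under noisy-OR, P(detector | causes) = 1 − (1−0.043)·∏(1−qᵢ) over the active causes.
P(detector | steam from the shower) = 0.45451·0.671·0.946 + 0.918176·0.671·0.054 + 0.749075·0.329·0.946 + 0.962361·0.329·0.054 = 0.288507 + 0.033269 + 0.233138 + 0.017097 = 0.572011
Of this, 0.250235 comes from 0.233138 + 0.017097 (the burnt toast=true cases).
P(burnt toast | detector, steam from the shower) = 0.250235 / 0.572011 ≈ 0.4375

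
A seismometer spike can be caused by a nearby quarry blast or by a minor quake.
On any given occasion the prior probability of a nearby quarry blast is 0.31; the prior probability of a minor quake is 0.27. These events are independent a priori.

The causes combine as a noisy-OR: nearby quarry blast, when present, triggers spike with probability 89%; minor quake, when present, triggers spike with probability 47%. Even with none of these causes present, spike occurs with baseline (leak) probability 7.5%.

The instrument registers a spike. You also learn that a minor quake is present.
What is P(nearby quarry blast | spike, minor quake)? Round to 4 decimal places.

P(nearby quarry blast | spike, minor quake) ≈ 0.4547

Under noisy-OR, P(spike | causes) = 1 − (1−0.075)·∏(1−qᵢ) over the active causes.
P(spike | minor quake) = 0.50975·0.69 + 0.946072·0.31 = 0.351727 + 0.293282 = 0.645009
Of this, 0.293282 comes from 0.946072·0.31 (the nearby quarry blast=true cases).
So P(nearby quarry blast | spike, minor quake) = 0.293282/0.645009 ≈ 0.4547.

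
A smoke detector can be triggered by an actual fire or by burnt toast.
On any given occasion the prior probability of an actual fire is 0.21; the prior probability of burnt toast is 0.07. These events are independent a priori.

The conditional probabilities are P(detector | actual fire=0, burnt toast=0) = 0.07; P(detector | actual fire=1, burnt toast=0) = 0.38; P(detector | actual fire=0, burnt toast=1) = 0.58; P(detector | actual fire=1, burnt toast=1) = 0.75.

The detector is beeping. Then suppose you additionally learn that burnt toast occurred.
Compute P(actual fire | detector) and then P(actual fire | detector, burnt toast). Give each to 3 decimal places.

Weight on actual fire=true, given the evidence: 0.074214 + 0.011025 = 0.085239
Denominator P(detector): 0.07·0.79·0.93 + 0.58·0.79·0.07 + 0.38·0.21·0.93 + 0.75·0.21·0.07 = 0.168742
P(actual fire | detector) = 0.085239/0.168742 ≈ 0.505

Now condition on the additional information:
Weight on actual fire=true, given the evidence: 0.75*0.21 = 0.157500
Normalizer over all consistent configurations: 0.58*0.79 + 0.75*0.21 = 0.615700
Posterior = 0.157500 / 0.615700 ≈ 0.256
This is intercausal reasoning (explaining away): once burnt toast accounts for the detector, actual fire becomes less likely.

P(actual fire | detector) ≈ 0.505; P(actual fire | detector, burnt toast) ≈ 0.256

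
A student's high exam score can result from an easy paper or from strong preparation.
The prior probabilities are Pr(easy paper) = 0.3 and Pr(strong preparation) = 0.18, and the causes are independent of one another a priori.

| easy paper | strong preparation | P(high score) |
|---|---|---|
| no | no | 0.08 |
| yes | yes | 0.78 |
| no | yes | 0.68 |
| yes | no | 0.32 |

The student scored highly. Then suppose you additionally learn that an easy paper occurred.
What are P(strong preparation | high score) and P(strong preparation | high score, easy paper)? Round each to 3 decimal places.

By total probability over the 4 (easy paper, strong preparation) configurations:
  P(high score) = 0.08*0.7*0.82 + 0.68*0.7*0.18 + 0.32*0.3*0.82 + 0.78*0.3*0.18
        = 0.045920 + 0.085680 + 0.078720 + 0.042120 = 0.252440
The terms with strong preparation present sum to 0.127800, so
  P(strong preparation | high score) = 0.127800 / 0.252440 ≈ 0.506

Now condition on the additional information:
For the numerator, keep only strong preparation=true terms: 0.78*0.18 = 0.140400
Normalizer over all consistent configurations: 0.32*0.82 + 0.78*0.18 = 0.402800
P(strong preparation | high score, easy paper) = 0.140400/0.402800 ≈ 0.349
This is intercausal reasoning (explaining away): once easy paper accounts for the high score, strong preparation becomes less likely.

P(strong preparation | high score) ≈ 0.506; P(strong preparation | high score, easy paper) ≈ 0.349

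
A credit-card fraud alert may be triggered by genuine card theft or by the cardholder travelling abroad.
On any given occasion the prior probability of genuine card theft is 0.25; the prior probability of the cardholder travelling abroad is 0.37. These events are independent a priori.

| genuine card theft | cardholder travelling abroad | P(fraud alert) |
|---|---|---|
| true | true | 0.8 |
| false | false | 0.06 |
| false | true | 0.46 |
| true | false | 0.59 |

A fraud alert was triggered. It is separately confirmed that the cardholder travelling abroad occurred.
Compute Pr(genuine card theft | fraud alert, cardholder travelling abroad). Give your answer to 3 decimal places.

Pr(genuine card theft | fraud alert, cardholder travelling abroad) ≈ 0.367

Sum P(fraud alert|·) weighted by the priors over both values of genuine card theft:
  P(fraud alert | cardholder travelling abroad) = 0.46·0.75 + 0.8·0.25
        = 0.345000 + 0.200000 = 0.545000
Configurations with genuine card theft contribute 0.200000, so
  P(genuine card theft | fraud alert, cardholder travelling abroad) = 0.200000 / 0.545000 ≈ 0.367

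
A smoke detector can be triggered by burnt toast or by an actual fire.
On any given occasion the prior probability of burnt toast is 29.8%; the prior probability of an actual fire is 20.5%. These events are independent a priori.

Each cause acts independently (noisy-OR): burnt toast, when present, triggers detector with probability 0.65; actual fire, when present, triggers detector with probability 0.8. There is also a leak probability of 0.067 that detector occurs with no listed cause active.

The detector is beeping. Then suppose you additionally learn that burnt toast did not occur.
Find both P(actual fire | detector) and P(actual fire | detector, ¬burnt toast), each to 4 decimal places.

Under noisy-OR, P(detector | causes) = 1 − (1−0.067)·∏(1−qᵢ) over the active causes.
Weight on actual fire=true, given the evidence: 0.117056 + 0.057100 = 0.174156
The normalizing constant is 0.067*0.702*0.795 + 0.8134*0.702*0.205 + 0.67345*0.298*0.795 + 0.93469*0.298*0.205 = 0.371095
P(actual fire | detector) = 0.174156/0.371095 ≈ 0.4693

Now also conditioning on burnt toast≠true:
Numerator (weight on configurations with actual fire): 0.8134×0.205 = 0.166747
Normalizer over all consistent configurations: 0.067×0.795 + 0.8134×0.205 = 0.220012
Posterior = 0.166747 / 0.220012 ≈ 0.7579
Ruling out burnt toast raises the posterior on actual fire — the flip side of explaining away.

P(actual fire | detector) ≈ 0.4693; P(actual fire | detector, ¬burnt toast) ≈ 0.7579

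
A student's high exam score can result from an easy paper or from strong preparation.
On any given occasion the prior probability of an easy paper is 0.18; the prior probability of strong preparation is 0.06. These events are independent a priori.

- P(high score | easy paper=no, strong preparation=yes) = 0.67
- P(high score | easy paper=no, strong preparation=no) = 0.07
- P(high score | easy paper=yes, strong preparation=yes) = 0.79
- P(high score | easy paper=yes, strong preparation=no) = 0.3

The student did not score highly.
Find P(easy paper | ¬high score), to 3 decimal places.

P(¬high score) = 0.93*0.82*0.94 + 0.33*0.82*0.06 + 0.7*0.18*0.94 + 0.21*0.18*0.06 = 0.716844 + 0.016236 + 0.118440 + 0.002268 = 0.853788
The easy paper-present share is 0.118440 + 0.002268 = 0.120708.
So P(easy paper | ¬high score) = 0.120708/0.853788 ≈ 0.141.

P(easy paper | ¬high score) ≈ 0.141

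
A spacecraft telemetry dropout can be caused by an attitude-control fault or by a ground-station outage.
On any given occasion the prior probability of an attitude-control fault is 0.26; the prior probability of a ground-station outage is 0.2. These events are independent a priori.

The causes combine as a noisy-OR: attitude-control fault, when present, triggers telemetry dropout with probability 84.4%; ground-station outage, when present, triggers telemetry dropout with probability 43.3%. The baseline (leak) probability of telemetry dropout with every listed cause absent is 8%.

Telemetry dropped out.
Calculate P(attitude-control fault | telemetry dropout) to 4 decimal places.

Under noisy-OR, P(telemetry dropout | causes) = 1 − (1−0.08)·∏(1−qᵢ) over the active causes.
P(telemetry dropout) = 0.08*0.74*0.8 + 0.47836*0.74*0.2 + 0.85648*0.26*0.8 + 0.918624*0.26*0.2 = 0.047360 + 0.070797 + 0.178148 + 0.047768 = 0.344073
The attitude-control fault-present share is 0.178148 + 0.047768 = 0.225916.
P(attitude-control fault | telemetry dropout) = 0.225916 / 0.344073 ≈ 0.6566

P(attitude-control fault | telemetry dropout) ≈ 0.6566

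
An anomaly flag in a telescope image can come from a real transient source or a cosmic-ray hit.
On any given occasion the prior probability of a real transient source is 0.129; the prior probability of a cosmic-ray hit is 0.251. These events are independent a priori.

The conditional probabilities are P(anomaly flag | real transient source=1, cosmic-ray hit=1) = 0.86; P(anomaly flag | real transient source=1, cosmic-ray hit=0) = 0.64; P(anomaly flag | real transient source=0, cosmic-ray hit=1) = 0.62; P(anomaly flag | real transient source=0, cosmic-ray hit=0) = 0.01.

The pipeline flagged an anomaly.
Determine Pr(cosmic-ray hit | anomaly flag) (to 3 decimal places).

Weight on cosmic-ray hit=true, given the evidence: 0.135545 + 0.027846 = 0.163391
Normalizer over all consistent configurations: 0.01*0.871*0.749 + 0.62*0.871*0.251 + 0.64*0.129*0.749 + 0.86*0.129*0.251 = 0.231752
Posterior = 0.163391 / 0.231752 ≈ 0.705

Pr(cosmic-ray hit | anomaly flag) ≈ 0.705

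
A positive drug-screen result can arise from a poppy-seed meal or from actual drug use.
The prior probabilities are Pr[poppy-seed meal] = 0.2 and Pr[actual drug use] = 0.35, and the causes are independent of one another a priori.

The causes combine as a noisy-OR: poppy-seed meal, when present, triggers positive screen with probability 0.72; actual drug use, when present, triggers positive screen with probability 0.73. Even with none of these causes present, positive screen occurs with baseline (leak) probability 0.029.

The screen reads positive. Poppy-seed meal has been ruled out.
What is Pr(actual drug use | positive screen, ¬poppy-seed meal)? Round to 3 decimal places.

Pr(actual drug use | positive screen, ¬poppy-seed meal) ≈ 0.932

Under noisy-OR, P(positive screen | causes) = 1 − (1−0.029)·∏(1−qᵢ) over the active causes.
Weight on actual drug use=true, given the evidence: 0.73783*0.35 = 0.258240
Normalizer over all consistent configurations: 0.029*0.65 + 0.73783*0.35 = 0.277090
Posterior = 0.258240 / 0.277090 ≈ 0.932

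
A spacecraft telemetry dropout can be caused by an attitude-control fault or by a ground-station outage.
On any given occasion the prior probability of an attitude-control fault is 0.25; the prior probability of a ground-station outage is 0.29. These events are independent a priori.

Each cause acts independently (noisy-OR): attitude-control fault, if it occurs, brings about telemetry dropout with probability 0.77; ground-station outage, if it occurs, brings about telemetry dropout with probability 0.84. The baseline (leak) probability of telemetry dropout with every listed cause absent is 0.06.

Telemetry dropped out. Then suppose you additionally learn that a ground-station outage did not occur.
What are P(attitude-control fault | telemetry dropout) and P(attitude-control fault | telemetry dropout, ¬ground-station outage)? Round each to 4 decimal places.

Under noisy-OR, P(telemetry dropout | causes) = 1 − (1−0.06)·∏(1−qᵢ) over the active causes.
For the numerator, keep only attitude-control fault=true terms: 0.139125 + 0.069992 = 0.209117
The normalizing constant is 0.06*0.75*0.71 + 0.8496*0.75*0.29 + 0.7838*0.25*0.71 + 0.965408*0.25*0.29 = 0.425855
P(attitude-control fault | telemetry dropout) = 0.209117/0.425855 ≈ 0.4911

With the extra evidence:
Sum P(telemetry dropout|·) weighted by the priors over both values of attitude-control fault:
  P(telemetry dropout | ¬ground-station outage) = 0.06*0.75 + 0.7838*0.25
        = 0.045000 + 0.195950 = 0.240950
Configurations with attitude-control fault contribute 0.195950, so
  P(attitude-control fault | telemetry dropout, ¬ground-station outage) = 0.195950 / 0.240950 ≈ 0.8132
With ground-station outage excluded, attitude-control fault must carry more of the explanatory weight for the telemetry dropout.

P(attitude-control fault | telemetry dropout) ≈ 0.4911; P(attitude-control fault | telemetry dropout, ¬ground-station outage) ≈ 0.8132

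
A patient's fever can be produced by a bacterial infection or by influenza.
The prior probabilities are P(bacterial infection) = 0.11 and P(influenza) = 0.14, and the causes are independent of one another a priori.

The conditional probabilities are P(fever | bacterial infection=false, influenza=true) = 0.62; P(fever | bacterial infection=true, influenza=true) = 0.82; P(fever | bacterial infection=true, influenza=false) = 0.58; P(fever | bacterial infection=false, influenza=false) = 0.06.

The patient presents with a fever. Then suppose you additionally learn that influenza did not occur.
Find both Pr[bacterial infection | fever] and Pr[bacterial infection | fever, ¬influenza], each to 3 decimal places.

Pr[bacterial infection | fever] ≈ 0.354; Pr[bacterial infection | fever, ¬influenza] ≈ 0.544

P(fever) = 0.06*0.89*0.86 + 0.62*0.89*0.14 + 0.58*0.11*0.86 + 0.82*0.11*0.14 = 0.045924 + 0.077252 + 0.054868 + 0.012628 = 0.190672
Of this, 0.067496 comes from 0.054868 + 0.012628 (the bacterial infection=true cases).
Hence the posterior is 0.067496/0.190672 ≈ 0.354.

Now condition on the additional information:
Enumerate both values of bacterial infection and weight by the priors:
  P(fever | ¬influenza) = 0.06×0.89 + 0.58×0.11
        = 0.053400 + 0.063800 = 0.117200
Configurations with bacterial infection contribute 0.063800, so
  P(bacterial infection | fever, ¬influenza) = 0.063800 / 0.117200 ≈ 0.544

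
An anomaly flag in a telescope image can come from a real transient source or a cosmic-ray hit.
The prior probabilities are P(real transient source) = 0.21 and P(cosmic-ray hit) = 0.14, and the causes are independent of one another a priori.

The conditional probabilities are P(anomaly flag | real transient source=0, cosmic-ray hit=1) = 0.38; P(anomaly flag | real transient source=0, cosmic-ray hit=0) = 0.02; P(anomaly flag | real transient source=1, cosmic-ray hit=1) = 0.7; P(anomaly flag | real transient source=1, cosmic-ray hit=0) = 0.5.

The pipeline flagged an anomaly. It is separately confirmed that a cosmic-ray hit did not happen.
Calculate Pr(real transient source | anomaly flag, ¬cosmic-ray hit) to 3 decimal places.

P(anomaly flag | ¬cosmic-ray hit) = 0.02×0.79 + 0.5×0.21 = 0.015800 + 0.105000 = 0.120800
The real transient source-present share is 0.5×0.21 = 0.105000.
So P(real transient source | anomaly flag, ¬cosmic-ray hit) = 0.105000/0.120800 ≈ 0.869.

Pr(real transient source | anomaly flag, ¬cosmic-ray hit) ≈ 0.869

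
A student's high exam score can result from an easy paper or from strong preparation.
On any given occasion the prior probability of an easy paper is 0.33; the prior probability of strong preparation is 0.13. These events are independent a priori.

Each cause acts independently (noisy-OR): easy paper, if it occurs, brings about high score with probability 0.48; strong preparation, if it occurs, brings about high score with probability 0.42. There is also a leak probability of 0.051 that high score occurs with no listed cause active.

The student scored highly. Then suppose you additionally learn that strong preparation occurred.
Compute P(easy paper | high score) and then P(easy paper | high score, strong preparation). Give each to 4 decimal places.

P(easy paper | high score) ≈ 0.7188; P(easy paper | high score, strong preparation) ≈ 0.4388

Under noisy-OR, P(high score | causes) = 1 − (1−0.051)·∏(1−qᵢ) over the active causes.
For the numerator, keep only easy paper=true terms: 0.145422 + 0.030621 = 0.176043
Normalizer over all consistent configurations: 0.051*0.67*0.87 + 0.44958*0.67*0.13 + 0.50652*0.33*0.87 + 0.713782*0.33*0.13 = 0.244929
P(easy paper | high score) = 0.176043/0.244929 ≈ 0.7188

Now condition on the additional information:
Sum P(high score|·) weighted by the priors over both values of easy paper:
  P(high score | strong preparation) = 0.44958*0.67 + 0.713782*0.33
        = 0.301219 + 0.235548 = 0.536767
The terms with easy paper present sum to 0.235548, so
  P(easy paper | high score, strong preparation) = 0.235548 / 0.536767 ≈ 0.4388
This is intercausal reasoning (explaining away): once strong preparation accounts for the high score, easy paper becomes less likely.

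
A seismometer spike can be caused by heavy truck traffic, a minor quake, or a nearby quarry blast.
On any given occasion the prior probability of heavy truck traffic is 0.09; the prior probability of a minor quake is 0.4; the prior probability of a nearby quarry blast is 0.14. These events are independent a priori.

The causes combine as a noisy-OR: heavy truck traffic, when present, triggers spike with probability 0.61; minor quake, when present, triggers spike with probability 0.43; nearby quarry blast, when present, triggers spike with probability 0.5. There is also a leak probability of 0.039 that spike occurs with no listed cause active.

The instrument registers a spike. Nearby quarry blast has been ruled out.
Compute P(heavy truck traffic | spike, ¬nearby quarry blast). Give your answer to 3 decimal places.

Under noisy-OR, P(spike | causes) = 1 − (1−0.039)·∏(1−qᵢ) over the active causes.
P(spike | ¬nearby quarry blast) = 0.039·0.91·0.6 + 0.45223·0.91·0.4 + 0.62521·0.09·0.6 + 0.78637·0.09·0.4 = 0.021294 + 0.164612 + 0.033761 + 0.028309 = 0.247976
Restricting to configurations with heavy truck traffic present: 0.033761 + 0.028309 = 0.062070.
So P(heavy truck traffic | spike, ¬nearby quarry blast) = 0.062070/0.247976 ≈ 0.250.

P(heavy truck traffic | spike, ¬nearby quarry blast) ≈ 0.250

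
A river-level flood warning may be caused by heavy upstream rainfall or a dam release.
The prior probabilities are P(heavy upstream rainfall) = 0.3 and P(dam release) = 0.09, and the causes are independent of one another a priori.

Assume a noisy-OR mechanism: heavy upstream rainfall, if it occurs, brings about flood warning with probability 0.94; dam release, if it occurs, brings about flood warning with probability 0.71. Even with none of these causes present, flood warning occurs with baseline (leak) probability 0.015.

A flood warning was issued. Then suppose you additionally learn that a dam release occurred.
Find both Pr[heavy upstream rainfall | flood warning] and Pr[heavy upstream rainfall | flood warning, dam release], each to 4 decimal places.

Under noisy-OR, P(flood warning | causes) = 1 − (1−0.015)·∏(1−qᵢ) over the active causes.
P(flood warning) = 0.015*0.7*0.91 + 0.71435*0.7*0.09 + 0.9409*0.3*0.91 + 0.982861*0.3*0.09 = 0.009555 + 0.045004 + 0.256866 + 0.026537 = 0.337962
The heavy upstream rainfall-present share is 0.256866 + 0.026537 = 0.283403.
P(heavy upstream rainfall | flood warning) = 0.283403 / 0.337962 ≈ 0.8386

Now also conditioning on dam release=true:
By total probability over both values of heavy upstream rainfall:
  P(flood warning | dam release) = 0.71435×0.7 + 0.982861×0.3
        = 0.500045 + 0.294858 = 0.794903
Keeping only the heavy upstream rainfall-present terms gives 0.294858, so
  P(heavy upstream rainfall | flood warning, dam release) = 0.294858 / 0.794903 ≈ 0.3709

Pr[heavy upstream rainfall | flood warning] ≈ 0.8386; Pr[heavy upstream rainfall | flood warning, dam release] ≈ 0.3709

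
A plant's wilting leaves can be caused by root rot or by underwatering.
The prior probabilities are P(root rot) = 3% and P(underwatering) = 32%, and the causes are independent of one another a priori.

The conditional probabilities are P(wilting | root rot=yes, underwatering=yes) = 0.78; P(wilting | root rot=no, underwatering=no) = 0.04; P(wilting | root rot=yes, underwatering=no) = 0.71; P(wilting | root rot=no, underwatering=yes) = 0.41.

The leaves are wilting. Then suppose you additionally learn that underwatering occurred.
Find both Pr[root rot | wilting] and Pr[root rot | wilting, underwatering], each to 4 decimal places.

Pr[root rot | wilting] ≈ 0.1251; Pr[root rot | wilting, underwatering] ≈ 0.0556

P(wilting) = 0.04·0.97·0.68 + 0.41·0.97·0.32 + 0.71·0.03·0.68 + 0.78·0.03·0.32 = 0.026384 + 0.127264 + 0.014484 + 0.007488 = 0.175620
The root rot-present share is 0.014484 + 0.007488 = 0.021972.
So P(root rot | wilting) = 0.021972/0.175620 ≈ 0.1251.

With the extra evidence:
Weight on root rot=true, given the evidence: 0.78*0.03 = 0.023400
Denominator P(wilting | underwatering): 0.41*0.97 + 0.78*0.03 = 0.421100
P(root rot | wilting, underwatering) = 0.023400/0.421100 ≈ 0.0556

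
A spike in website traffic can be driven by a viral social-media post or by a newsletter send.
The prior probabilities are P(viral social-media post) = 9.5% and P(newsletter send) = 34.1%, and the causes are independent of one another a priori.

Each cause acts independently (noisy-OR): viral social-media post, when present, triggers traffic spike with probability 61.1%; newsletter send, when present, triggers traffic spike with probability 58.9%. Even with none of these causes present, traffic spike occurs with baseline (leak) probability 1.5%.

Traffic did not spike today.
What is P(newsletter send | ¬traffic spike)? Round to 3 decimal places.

P(newsletter send | ¬traffic spike) ≈ 0.175

Under noisy-OR, P(traffic spike | causes) = 1 − (1−0.015)·∏(1−qᵢ) over the active causes.
For the numerator, keep only newsletter send=true terms: 0.124934 + 0.005102 = 0.130036
Denominator P(¬traffic spike): 0.985·0.905·0.659 + 0.404835·0.905·0.341 + 0.383165·0.095·0.659 + 0.157481·0.095·0.341 = 0.741473
Posterior = 0.130036 / 0.741473 ≈ 0.175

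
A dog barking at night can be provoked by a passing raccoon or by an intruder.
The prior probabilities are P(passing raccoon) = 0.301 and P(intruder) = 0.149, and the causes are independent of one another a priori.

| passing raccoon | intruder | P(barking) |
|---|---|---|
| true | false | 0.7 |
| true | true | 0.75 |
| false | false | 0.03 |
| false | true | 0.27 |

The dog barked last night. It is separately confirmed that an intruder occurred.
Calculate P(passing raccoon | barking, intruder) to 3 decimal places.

P(barking | intruder) = 0.27×0.699 + 0.75×0.301 = 0.188730 + 0.225750 = 0.414480
Restricting to configurations with passing raccoon present: 0.75×0.301 = 0.225750.
Hence the posterior is 0.225750/0.414480 ≈ 0.545.

P(passing raccoon | barking, intruder) ≈ 0.545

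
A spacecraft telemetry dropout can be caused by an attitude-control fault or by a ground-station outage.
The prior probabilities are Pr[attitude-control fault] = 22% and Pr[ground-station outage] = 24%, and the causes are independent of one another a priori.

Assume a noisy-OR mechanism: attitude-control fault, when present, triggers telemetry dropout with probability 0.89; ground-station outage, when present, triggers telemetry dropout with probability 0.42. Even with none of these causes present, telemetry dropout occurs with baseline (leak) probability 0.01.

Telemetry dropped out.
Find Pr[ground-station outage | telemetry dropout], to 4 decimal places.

Under noisy-OR, P(telemetry dropout | causes) = 1 − (1−0.01)·∏(1−qᵢ) over the active causes.
By total probability over the 4 (attitude-control fault, ground-station outage) configurations:
  P(telemetry dropout) = 0.01*0.78*0.76 + 0.4258*0.78*0.24 + 0.8911*0.22*0.76 + 0.936838*0.22*0.24
        = 0.005928 + 0.079710 + 0.148992 + 0.049465 = 0.284095
Keeping only the ground-station outage-present terms gives 0.129175, so
  P(ground-station outage | telemetry dropout) = 0.129175 / 0.284095 ≈ 0.4547

Pr[ground-station outage | telemetry dropout] ≈ 0.4547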